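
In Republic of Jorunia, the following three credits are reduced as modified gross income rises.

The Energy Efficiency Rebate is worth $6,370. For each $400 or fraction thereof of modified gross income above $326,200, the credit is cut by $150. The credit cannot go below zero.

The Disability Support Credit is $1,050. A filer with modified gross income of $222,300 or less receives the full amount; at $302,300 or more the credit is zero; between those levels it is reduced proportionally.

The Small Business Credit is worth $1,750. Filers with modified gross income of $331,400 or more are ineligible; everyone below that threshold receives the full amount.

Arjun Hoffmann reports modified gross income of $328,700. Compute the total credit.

$7,070

Energy Efficiency Rebate: income exceeds $326,200 by $2,500, which is 7 full-or-partial $400 increments; reduction = 7 × $150 = $1,050, leaving $5,320.
Disability Support Credit: $328,700 is at or above $302,300, so the credit is $0.
Small Business Credit: $328,700 is below the $331,400 cutoff, so the full $1,750 applies.
Total: $5,320 + $0 + $1,750 = $7,070.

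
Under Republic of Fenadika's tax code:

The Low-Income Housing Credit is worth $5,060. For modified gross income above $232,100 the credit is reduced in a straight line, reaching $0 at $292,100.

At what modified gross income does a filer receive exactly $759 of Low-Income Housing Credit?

$283,100

$759 is 759/5,060 of the full $5,060, so 4,301/5,060 of the $60,000 range has been used: income = $232,100 + $60,000 × 4,301/5,060 = $283,100.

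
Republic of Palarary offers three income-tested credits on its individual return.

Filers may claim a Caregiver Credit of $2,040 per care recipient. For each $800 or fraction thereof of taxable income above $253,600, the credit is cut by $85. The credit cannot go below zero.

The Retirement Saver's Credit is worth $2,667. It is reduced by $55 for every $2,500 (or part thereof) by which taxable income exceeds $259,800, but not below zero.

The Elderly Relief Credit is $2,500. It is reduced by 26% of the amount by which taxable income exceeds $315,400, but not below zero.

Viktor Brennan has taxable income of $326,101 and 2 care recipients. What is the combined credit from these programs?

Caregiver Credit: base = 2 × $2,040 = $4,080. income exceeds $253,600 by $72,501 → 91 increments × $85 = $7,735 ≥ base, so the credit is $0.
Retirement Saver's Credit: income exceeds $259,800 by $66,301, which is 27 full-or-partial $2,500 increments; reduction = 27 × $55 = $1,485, leaving $1,182.
Elderly Relief Credit: 26% of the $10,701 excess over $315,400 is $2,782.26 ≥ base, so the credit is $0.
Total: $0 + $1,182 + $0 = $1,182.

$1,182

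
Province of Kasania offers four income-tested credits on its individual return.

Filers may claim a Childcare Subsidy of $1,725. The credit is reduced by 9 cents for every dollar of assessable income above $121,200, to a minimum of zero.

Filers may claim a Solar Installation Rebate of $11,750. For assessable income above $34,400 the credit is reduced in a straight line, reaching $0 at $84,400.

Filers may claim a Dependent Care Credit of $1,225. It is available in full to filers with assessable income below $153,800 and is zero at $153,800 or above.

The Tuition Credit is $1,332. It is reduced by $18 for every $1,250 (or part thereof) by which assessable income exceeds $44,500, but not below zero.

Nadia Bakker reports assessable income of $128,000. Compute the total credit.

$2,464

Childcare Subsidy: 9% of the $6,800 excess over $121,200 is $612; credit = $1,725 − $612 = $1,113.
Solar Installation Rebate: $128,000 is at or above $84,400, so the credit is $0.
Dependent Care Credit: $128,000 is below the $153,800 cutoff, so the full $1,225 applies.
Tuition Credit: income exceeds $44,500 by $83,500, which is 67 full-or-partial $1,250 increments; reduction = 67 × $18 = $1,206, leaving $126.
Total: $1,113 + $0 + $1,225 + $126 = $2,464.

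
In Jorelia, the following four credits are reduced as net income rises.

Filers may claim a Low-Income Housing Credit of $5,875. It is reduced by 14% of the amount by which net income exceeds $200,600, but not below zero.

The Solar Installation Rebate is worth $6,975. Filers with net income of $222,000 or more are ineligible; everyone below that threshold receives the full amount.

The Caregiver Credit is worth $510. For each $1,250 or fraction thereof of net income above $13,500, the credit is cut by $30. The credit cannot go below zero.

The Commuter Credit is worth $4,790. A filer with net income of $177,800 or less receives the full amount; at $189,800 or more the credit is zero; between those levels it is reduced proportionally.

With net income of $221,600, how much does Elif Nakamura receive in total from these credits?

$9,910

Low-Income Housing Credit: 14% of the $21,000 excess over $200,600 is $2,940; credit = $5,875 − $2,940 = $2,935.
Solar Installation Rebate: $221,600 is below the $222,000 cutoff, so the full $6,975 applies.
Caregiver Credit: income exceeds $13,500 by $208,100 → 167 increments × $30 = $5,010 ≥ base, so the credit is $0.
Commuter Credit: $221,600 is at or above $189,800, so the credit is $0.
Total: $2,935 + $6,975 + $0 + $0 = $9,910.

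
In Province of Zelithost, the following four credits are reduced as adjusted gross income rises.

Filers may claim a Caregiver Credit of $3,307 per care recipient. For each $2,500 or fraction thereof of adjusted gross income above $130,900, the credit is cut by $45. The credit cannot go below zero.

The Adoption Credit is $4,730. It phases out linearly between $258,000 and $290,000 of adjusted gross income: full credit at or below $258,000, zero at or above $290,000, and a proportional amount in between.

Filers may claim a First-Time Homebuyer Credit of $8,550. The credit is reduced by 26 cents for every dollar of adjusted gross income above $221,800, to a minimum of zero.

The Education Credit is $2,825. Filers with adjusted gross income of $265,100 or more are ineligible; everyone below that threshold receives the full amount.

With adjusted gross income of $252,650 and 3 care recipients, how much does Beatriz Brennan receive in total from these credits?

$15,800

Caregiver Credit: base = 3 × $3,307 = $9,921. income exceeds $130,900 by $121,750, which is 49 full-or-partial $2,500 increments; reduction = 49 × $45 = $2,205, leaving $7,716.
Adoption Credit: $252,650 is at or below the $258,000 threshold, so the full $4,730 applies.
First-Time Homebuyer Credit: 26% of the $30,850 excess over $221,800 is $8,021; credit = $8,550 − $8,021 = $529.
Education Credit: $252,650 is below the $265,100 cutoff, so the full $2,825 applies.
Total: $7,716 + $4,730 + $529 + $2,825 = $15,800.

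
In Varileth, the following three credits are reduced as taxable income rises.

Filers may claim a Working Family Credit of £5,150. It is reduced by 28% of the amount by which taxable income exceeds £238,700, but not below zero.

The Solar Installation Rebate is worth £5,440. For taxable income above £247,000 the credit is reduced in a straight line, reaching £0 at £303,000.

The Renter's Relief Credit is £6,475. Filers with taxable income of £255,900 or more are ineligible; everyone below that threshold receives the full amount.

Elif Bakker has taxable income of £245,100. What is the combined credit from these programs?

£15,273

Working Family Credit: 28% of the £6,400 excess over £238,700 is £1,792; credit = £5,150 − £1,792 = £3,358.
Solar Installation Rebate: £245,100 is at or below the £247,000 threshold, so the full £5,440 applies.
Renter's Relief Credit: £245,100 is below the £255,900 cutoff, so the full £6,475 applies.
Total: £3,358 + £5,440 + £6,475 = £15,273.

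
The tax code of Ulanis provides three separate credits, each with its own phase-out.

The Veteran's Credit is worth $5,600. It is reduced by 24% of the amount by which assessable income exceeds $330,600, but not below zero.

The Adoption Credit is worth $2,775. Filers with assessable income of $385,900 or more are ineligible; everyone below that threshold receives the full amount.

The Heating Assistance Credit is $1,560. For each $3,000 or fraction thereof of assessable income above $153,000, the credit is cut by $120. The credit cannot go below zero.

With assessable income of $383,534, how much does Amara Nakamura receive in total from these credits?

Veteran's Credit: 24% of the $52,934 excess over $330,600 is $12,704.16 ≥ base, so the credit is $0.
Adoption Credit: $383,534 is below the $385,900 cutoff, so the full $2,775 applies.
Heating Assistance Credit: income exceeds $153,000 by $230,534 → 77 increments × $120 = $9,240 ≥ base, so the credit is $0.
Total: $0 + $2,775 + $0 = $2,775.

$2,775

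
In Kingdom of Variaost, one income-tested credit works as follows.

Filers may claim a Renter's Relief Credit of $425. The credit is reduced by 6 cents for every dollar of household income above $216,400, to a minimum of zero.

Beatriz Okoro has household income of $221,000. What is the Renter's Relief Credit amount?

Renter's Relief Credit: 6% of the $4,600 excess over $216,400 is $276; credit = $425 − $276 = $149.

$149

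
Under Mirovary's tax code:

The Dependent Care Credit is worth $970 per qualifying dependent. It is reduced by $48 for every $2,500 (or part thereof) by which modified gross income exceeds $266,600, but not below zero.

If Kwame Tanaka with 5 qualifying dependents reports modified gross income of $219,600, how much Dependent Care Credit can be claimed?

$4,850

Dependent Care Credit: base = 5 × $970 = $4,850. $219,600 is at or below the $266,600 threshold, so the full $4,850 applies.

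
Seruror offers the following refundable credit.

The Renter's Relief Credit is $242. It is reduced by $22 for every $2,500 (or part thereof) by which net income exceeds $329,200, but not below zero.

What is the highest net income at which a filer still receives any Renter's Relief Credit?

$354,200

After 10 increments the reduction is 10 × $22 = $220, leaving $22; one more increment wipes it out. Increment 10 ends at excess 10 × $2,500 = $25,000, so the highest qualifying income is $329,200 + $25,000 = $354,200.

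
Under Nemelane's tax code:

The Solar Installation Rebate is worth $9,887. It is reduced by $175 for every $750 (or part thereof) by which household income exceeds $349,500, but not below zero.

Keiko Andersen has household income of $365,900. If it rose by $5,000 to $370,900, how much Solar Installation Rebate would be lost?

$1,225

At $365,900 — income exceeds $349,500 by $16,400, which is 22 full-or-partial $750 increments; reduction = 22 × $175 = $3,850, leaving $6,037.
At $370,900 — income exceeds $349,500 by $21,400, which is 29 full-or-partial $750 increments; reduction = 29 × $175 = $5,075, leaving $4,812.
Lost: $6,037 − $4,812 = $1,225.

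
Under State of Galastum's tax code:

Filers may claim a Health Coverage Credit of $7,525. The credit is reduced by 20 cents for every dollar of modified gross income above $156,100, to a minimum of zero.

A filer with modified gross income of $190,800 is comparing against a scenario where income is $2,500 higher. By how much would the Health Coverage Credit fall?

$500

At $190,800 — 20% of the $34,700 excess over $156,100 is $6,940; credit = $7,525 − $6,940 = $585.
At $193,300 — 20% of the $37,200 excess over $156,100 is $7,440; credit = $7,525 − $7,440 = $85.
Lost: $585 − $85 = $500.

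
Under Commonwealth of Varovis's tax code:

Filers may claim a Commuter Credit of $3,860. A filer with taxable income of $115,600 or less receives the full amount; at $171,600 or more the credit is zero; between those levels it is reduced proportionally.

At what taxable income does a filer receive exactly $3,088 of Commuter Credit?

$126,800

$3,088 is 3,088/3,860 of the full $3,860, so 772/3,860 of the $56,000 range has been used: income = $115,600 + $56,000 × 772/3,860 = $126,800.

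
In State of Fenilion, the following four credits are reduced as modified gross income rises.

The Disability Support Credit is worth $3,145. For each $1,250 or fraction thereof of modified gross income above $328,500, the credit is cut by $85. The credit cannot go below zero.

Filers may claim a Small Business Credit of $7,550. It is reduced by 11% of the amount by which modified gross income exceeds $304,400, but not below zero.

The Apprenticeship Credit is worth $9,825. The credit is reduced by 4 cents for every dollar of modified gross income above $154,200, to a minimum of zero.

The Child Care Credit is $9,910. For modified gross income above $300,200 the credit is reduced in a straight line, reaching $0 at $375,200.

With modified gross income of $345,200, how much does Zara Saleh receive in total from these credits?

$11,166

Disability Support Credit: income exceeds $328,500 by $16,700, which is 14 full-or-partial $1,250 increments; reduction = 14 × $85 = $1,190, leaving $1,955.
Small Business Credit: 11% of the $40,800 excess over $304,400 is $4,488; credit = $7,550 − $4,488 = $3,062.
Apprenticeship Credit: 4% of the $191,000 excess over $154,200 is $7,640; credit = $9,825 − $7,640 = $2,185.
Child Care Credit: $345,200 is $45,000 into a $75,000 phase-out range, leaving 30,000/75,000 of the credit: $9,910 × 30,000/75,000 = $3,964.
Total: $1,955 + $3,062 + $2,185 + $3,964 = $11,166.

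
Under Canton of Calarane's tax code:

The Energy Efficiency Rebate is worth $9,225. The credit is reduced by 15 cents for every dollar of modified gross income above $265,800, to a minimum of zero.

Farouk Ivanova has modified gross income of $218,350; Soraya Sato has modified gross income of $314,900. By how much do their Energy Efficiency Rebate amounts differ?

$7,365

Farouk ($218,350): Energy Efficiency Rebate: $218,350 is at or below the $265,800 threshold, so the full $9,225 applies.
Soraya ($314,900): Energy Efficiency Rebate: 15% of the $49,100 excess over $265,800 is $7,365; credit = $9,225 − $7,365 = $1,860.
Difference: |$9,225 − $1,860| = $7,365.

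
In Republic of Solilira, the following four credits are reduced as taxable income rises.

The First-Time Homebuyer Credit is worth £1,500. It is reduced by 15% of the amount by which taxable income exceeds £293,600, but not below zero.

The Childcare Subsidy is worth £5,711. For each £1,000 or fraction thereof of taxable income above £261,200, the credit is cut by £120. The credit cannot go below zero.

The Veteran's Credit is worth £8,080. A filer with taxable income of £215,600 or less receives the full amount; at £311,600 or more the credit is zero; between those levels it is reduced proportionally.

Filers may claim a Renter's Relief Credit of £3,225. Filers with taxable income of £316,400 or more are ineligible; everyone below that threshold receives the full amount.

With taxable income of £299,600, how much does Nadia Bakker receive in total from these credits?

£5,866

First-Time Homebuyer Credit: 15% of the £6,000 excess over £293,600 is £900; credit = £1,500 − £900 = £600.
Childcare Subsidy: income exceeds £261,200 by £38,400, which is 39 full-or-partial £1,000 increments; reduction = 39 × £120 = £4,680, leaving £1,031.
Veteran's Credit: £299,600 is £84,000 into a £96,000 phase-out range, leaving 12,000/96,000 of the credit: £8,080 × 12,000/96,000 = £1,010.
Renter's Relief Credit: £299,600 is below the £316,400 cutoff, so the full £3,225 applies.
Total: £600 + £1,031 + £1,010 + £3,225 = £5,866.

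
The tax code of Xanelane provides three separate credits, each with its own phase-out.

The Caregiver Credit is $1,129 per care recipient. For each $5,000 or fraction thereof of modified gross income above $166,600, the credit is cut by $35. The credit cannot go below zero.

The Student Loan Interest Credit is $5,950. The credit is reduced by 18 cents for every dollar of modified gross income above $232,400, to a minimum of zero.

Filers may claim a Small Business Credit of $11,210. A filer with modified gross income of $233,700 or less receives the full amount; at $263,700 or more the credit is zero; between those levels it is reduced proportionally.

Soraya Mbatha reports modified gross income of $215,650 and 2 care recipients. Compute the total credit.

Caregiver Credit: base = 2 × $1,129 = $2,258. income exceeds $166,600 by $49,050, which is 10 full-or-partial $5,000 increments; reduction = 10 × $35 = $350, leaving $1,908.
Student Loan Interest Credit: $215,650 is at or below the $232,400 threshold, so the full $5,950 applies.
Small Business Credit: $215,650 is at or below the $233,700 threshold, so the full $11,210 applies.
Total: $1,908 + $5,950 + $11,210 = $19,068.

$19,068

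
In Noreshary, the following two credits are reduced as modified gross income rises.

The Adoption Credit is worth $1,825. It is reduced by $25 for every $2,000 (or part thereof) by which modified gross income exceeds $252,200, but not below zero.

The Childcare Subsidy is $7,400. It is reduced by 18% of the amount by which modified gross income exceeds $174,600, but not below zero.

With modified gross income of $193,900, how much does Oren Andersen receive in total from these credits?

$5,751

Adoption Credit: $193,900 is at or below the $252,200 threshold, so the full $1,825 applies.
Childcare Subsidy: 18% of the $19,300 excess over $174,600 is $3,474; credit = $7,400 − $3,474 = $3,926.
Total: $1,825 + $3,926 = $5,751.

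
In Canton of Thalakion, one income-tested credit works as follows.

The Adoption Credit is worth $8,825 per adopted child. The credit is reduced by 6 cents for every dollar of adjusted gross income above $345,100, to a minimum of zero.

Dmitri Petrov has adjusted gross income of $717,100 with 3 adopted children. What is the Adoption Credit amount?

Adoption Credit: base = 3 × $8,825 = $26,475. 6% of the $372,000 excess over $345,100 is $22,320; credit = $26,475 − $22,320 = $4,155.

$4,155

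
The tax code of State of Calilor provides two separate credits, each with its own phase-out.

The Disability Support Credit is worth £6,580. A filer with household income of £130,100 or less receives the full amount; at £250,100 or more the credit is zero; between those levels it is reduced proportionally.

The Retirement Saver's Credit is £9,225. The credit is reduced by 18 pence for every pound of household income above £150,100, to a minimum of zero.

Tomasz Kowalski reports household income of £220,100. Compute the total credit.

Disability Support Credit: £220,100 is £90,000 into a £120,000 phase-out range, leaving 30,000/120,000 of the credit: £6,580 × 30,000/120,000 = £1,645.
Retirement Saver's Credit: 18% of the £70,000 excess over £150,100 is £12,600 ≥ base, so the credit is £0.
Total: £1,645 + £0 = £1,645.

£1,645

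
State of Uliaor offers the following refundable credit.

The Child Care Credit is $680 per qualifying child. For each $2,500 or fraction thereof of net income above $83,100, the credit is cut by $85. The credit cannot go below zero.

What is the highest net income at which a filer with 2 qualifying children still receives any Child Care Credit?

Full credit = 2 × $680 = $1,360.
After 15 increments the reduction is 15 × $85 = $1,275, leaving $85; one more increment wipes it out. Increment 15 ends at excess 15 × $2,500 = $37,500, so the highest qualifying income is $83,100 + $37,500 = $120,600.

$120,600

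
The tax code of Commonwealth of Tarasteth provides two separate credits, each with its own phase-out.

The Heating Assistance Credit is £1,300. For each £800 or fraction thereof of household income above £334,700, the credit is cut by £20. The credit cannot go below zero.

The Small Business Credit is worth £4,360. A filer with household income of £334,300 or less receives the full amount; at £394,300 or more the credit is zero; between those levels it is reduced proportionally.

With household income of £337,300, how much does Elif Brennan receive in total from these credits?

Heating Assistance Credit: income exceeds £334,700 by £2,600, which is 4 full-or-partial £800 increments; reduction = 4 × £20 = £80, leaving £1,220.
Small Business Credit: £337,300 is £3,000 into a £60,000 phase-out range, leaving 57,000/60,000 of the credit: £4,360 × 57,000/60,000 = £4,142.
Total: £1,220 + £4,142 = £5,362.

£5,362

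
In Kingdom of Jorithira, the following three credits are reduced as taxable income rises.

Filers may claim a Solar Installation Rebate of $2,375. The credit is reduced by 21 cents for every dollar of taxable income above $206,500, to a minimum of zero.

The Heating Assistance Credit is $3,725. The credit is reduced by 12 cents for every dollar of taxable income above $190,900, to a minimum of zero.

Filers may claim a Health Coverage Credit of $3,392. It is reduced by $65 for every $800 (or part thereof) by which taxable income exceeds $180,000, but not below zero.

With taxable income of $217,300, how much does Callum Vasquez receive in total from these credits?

Solar Installation Rebate: 21% of the $10,800 excess over $206,500 is $2,268; credit = $2,375 − $2,268 = $107.
Heating Assistance Credit: 12% of the $26,400 excess over $190,900 is $3,168; credit = $3,725 − $3,168 = $557.
Health Coverage Credit: income exceeds $180,000 by $37,300, which is 47 full-or-partial $800 increments; reduction = 47 × $65 = $3,055, leaving $337.
Total: $107 + $557 + $337 = $1,001.

$1,001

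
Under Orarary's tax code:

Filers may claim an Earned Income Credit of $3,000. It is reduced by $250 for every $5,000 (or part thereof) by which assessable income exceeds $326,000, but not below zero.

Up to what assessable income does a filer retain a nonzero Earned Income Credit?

$381,000

After 11 increments the reduction is 11 × $250 = $2,750, leaving $250; one more increment wipes it out. Increment 11 ends at excess 11 × $5,000 = $55,000, so the highest qualifying income is $326,000 + $55,000 = $381,000.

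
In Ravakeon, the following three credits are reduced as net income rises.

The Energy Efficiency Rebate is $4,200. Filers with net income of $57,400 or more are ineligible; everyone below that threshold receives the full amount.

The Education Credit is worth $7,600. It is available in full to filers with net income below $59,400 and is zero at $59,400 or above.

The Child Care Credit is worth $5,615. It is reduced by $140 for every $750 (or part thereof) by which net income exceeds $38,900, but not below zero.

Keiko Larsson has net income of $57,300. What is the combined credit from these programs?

$13,915

Energy Efficiency Rebate: $57,300 is below the $57,400 cutoff, so the full $4,200 applies.
Education Credit: $57,300 is below the $59,400 cutoff, so the full $7,600 applies.
Child Care Credit: income exceeds $38,900 by $18,400, which is 25 full-or-partial $750 increments; reduction = 25 × $140 = $3,500, leaving $2,115.
Total: $4,200 + $7,600 + $2,115 = $13,915.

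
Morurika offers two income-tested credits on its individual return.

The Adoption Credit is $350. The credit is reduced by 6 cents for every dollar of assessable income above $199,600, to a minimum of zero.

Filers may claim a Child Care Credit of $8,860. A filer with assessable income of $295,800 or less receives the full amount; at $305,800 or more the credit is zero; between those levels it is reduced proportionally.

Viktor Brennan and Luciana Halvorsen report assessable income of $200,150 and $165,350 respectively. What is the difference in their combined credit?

Viktor ($200,150): Adoption Credit: 6% of the $550 excess over $199,600 is $33; credit = $350 − $33 = $317. Child Care Credit: $200,150 is at or below the $295,800 threshold, so the full $8,860 applies. total $317 + $8,860 = $9,177
Luciana ($165,350): Adoption Credit: $165,350 is at or below the $199,600 threshold, so the full $350 applies. Child Care Credit: $165,350 is at or below the $295,800 threshold, so the full $8,860 applies. total $350 + $8,860 = $9,210
Difference: |$9,177 − $9,210| = $33.

$33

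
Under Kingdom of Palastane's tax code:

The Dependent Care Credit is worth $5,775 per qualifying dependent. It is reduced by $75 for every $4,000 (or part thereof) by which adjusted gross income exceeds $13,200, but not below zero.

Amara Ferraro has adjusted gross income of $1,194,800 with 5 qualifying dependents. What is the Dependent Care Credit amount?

Dependent Care Credit: base = 5 × $5,775 = $28,875. income exceeds $13,200 by $1,181,600, which is 296 full-or-partial $4,000 increments; reduction = 296 × $75 = $22,200, leaving $6,675.

$6,675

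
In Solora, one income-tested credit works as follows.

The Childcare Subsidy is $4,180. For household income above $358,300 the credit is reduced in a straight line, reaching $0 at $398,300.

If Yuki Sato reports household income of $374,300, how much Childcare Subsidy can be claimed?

Childcare Subsidy: $374,300 is $16,000 into a $40,000 phase-out range, leaving 24,000/40,000 of the credit: $4,180 × 24,000/40,000 = $2,508.

$2,508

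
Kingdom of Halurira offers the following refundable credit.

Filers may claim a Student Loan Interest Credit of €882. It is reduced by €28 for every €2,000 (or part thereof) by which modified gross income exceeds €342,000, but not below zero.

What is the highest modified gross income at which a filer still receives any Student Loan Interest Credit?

€404,000

After 31 increments the reduction is 31 × €28 = €868, leaving €14; one more increment wipes it out. Increment 31 ends at excess 31 × €2,000 = €62,000, so the highest qualifying income is €342,000 + €62,000 = €404,000.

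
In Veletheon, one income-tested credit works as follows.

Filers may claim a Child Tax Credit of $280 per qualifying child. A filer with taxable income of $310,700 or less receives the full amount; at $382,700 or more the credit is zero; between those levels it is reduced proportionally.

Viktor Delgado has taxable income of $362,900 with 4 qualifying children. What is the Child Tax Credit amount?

$308

Child Tax Credit: base = 4 × $280 = $1,120. $362,900 is $52,200 into a $72,000 phase-out range, leaving 19,800/72,000 of the credit: $1,120 × 19,800/72,000 = $308.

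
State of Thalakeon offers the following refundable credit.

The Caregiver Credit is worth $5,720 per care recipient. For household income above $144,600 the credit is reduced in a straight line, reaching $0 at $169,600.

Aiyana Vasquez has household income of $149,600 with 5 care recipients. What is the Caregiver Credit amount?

Caregiver Credit: base = 5 × $5,720 = $28,600. $149,600 is $5,000 into a $25,000 phase-out range, leaving 20,000/25,000 of the credit: $28,600 × 20,000/25,000 = $22,880.

$22,880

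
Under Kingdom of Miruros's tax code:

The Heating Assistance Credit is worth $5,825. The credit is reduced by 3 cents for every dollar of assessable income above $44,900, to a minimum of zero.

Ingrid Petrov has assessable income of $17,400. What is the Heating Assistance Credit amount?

Heating Assistance Credit: $17,400 is at or below the $44,900 threshold, so the full $5,825 applies.

$5,825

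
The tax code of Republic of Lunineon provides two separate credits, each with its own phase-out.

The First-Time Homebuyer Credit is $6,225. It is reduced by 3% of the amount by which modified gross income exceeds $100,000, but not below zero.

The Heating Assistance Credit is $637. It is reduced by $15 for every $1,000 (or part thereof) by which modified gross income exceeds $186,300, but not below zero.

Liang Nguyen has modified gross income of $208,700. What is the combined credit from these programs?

$3,256

First-Time Homebuyer Credit: 3% of the $108,700 excess over $100,000 is $3,261; credit = $6,225 − $3,261 = $2,964.
Heating Assistance Credit: income exceeds $186,300 by $22,400, which is 23 full-or-partial $1,000 increments; reduction = 23 × $15 = $345, leaving $292.
Total: $2,964 + $292 = $3,256.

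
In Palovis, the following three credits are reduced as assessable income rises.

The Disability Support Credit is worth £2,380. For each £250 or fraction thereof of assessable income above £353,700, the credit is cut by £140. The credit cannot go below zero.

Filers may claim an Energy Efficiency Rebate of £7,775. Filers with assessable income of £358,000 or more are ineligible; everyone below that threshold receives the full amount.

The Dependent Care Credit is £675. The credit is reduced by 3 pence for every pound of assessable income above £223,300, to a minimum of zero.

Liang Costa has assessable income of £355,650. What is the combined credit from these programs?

Disability Support Credit: income exceeds £353,700 by £1,950, which is 8 full-or-partial £250 increments; reduction = 8 × £140 = £1,120, leaving £1,260.
Energy Efficiency Rebate: £355,650 is below the £358,000 cutoff, so the full £7,775 applies.
Dependent Care Credit: 3% of the £132,350 excess over £223,300 is £3,970.50 ≥ base, so the credit is £0.
Total: £1,260 + £7,775 + £0 = £9,035.

£9,035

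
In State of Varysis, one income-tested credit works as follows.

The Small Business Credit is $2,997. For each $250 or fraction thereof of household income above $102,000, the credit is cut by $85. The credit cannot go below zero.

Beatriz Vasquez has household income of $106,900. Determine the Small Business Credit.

$1,297

Small Business Credit: income exceeds $102,000 by $4,900, which is 20 full-or-partial $250 increments; reduction = 20 × $85 = $1,700, leaving $1,297.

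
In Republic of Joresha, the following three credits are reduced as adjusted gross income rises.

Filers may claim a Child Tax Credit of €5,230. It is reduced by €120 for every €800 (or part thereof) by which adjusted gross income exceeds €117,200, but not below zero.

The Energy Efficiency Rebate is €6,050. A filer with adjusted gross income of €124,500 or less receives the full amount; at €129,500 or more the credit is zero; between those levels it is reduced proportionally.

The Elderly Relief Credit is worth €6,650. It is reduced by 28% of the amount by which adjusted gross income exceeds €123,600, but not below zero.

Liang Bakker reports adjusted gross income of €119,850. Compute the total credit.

Child Tax Credit: income exceeds €117,200 by €2,650, which is 4 full-or-partial €800 increments; reduction = 4 × €120 = €480, leaving €4,750.
Energy Efficiency Rebate: €119,850 is at or below the €124,500 threshold, so the full €6,050 applies.
Elderly Relief Credit: €119,850 is at or below the €123,600 threshold, so the full €6,650 applies.
Total: €4,750 + €6,050 + €6,650 = €17,450.

€17,450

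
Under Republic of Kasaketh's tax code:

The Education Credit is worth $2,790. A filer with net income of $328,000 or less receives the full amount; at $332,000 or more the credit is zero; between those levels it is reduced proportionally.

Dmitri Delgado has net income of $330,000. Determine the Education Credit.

Education Credit: $330,000 is $2,000 into a $4,000 phase-out range, leaving 2,000/4,000 of the credit: $2,790 × 2,000/4,000 = $1,395.

$1,395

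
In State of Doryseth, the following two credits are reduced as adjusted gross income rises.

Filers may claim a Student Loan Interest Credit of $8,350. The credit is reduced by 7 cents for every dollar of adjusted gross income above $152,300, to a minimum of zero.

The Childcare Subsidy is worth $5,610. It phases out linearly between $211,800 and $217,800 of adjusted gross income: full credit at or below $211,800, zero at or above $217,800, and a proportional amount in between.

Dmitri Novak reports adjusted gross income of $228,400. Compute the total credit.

$3,023

Student Loan Interest Credit: 7% of the $76,100 excess over $152,300 is $5,327; credit = $8,350 − $5,327 = $3,023.
Childcare Subsidy: $228,400 is at or above $217,800, so the credit is $0.
Total: $3,023 + $0 = $3,023.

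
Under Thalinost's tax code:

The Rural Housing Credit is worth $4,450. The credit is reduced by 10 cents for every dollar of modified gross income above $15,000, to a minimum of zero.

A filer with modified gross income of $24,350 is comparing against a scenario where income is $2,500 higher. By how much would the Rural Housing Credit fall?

$250

At $24,350 — 10% of the $9,350 excess over $15,000 is $935; credit = $4,450 − $935 = $3,515.
At $26,850 — 10% of the $11,850 excess over $15,000 is $1,185; credit = $4,450 − $1,185 = $3,265.
Lost: $3,515 − $3,265 = $250.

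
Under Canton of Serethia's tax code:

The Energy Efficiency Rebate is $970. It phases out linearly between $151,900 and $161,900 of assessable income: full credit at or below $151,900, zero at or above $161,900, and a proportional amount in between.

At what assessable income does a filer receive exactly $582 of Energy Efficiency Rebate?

$155,900

$582 is 582/970 of the full $970, so 388/970 of the $10,000 range has been used: income = $151,900 + $10,000 × 388/970 = $155,900.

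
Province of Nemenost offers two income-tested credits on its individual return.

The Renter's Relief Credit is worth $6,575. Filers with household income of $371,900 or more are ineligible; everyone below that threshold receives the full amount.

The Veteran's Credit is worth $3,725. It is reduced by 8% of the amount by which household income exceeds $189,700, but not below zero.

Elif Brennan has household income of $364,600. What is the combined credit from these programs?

$6,575

Renter's Relief Credit: $364,600 is below the $371,900 cutoff, so the full $6,575 applies.
Veteran's Credit: 8% of the $174,900 excess over $189,700 is $13,992 ≥ base, so the credit is $0.
Total: $6,575 + $0 = $6,575.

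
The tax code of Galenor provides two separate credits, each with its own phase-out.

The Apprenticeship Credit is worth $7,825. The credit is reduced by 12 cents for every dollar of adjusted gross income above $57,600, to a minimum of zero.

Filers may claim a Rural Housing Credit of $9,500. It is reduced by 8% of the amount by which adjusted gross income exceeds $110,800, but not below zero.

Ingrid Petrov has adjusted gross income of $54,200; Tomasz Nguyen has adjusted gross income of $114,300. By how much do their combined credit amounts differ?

Ingrid ($54,200): Apprenticeship Credit: $54,200 is at or below the $57,600 threshold, so the full $7,825 applies. Rural Housing Credit: $54,200 is at or below the $110,800 threshold, so the full $9,500 applies. total $7,825 + $9,500 = $17,325
Tomasz ($114,300): Apprenticeship Credit: 12% of the $56,700 excess over $57,600 is $6,804; credit = $7,825 − $6,804 = $1,021. Rural Housing Credit: 8% of the $3,500 excess over $110,800 is $280; credit = $9,500 − $280 = $9,220. total $1,021 + $9,220 = $10,241
Difference: |$17,325 − $10,241| = $7,084.

$7,084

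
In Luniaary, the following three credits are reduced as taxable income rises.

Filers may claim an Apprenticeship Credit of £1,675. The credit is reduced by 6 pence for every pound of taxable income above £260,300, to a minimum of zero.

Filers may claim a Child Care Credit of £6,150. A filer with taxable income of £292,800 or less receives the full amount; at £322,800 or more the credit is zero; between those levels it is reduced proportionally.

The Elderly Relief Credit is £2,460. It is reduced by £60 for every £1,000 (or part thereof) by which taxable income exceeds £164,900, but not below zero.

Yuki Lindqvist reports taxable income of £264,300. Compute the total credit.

Apprenticeship Credit: 6% of the £4,000 excess over £260,300 is £240; credit = £1,675 − £240 = £1,435.
Child Care Credit: £264,300 is at or below the £292,800 threshold, so the full £6,150 applies.
Elderly Relief Credit: income exceeds £164,900 by £99,400 → 100 increments × £60 = £6,000 ≥ base, so the credit is £0.
Total: £1,435 + £6,150 + £0 = £7,585.

£7,585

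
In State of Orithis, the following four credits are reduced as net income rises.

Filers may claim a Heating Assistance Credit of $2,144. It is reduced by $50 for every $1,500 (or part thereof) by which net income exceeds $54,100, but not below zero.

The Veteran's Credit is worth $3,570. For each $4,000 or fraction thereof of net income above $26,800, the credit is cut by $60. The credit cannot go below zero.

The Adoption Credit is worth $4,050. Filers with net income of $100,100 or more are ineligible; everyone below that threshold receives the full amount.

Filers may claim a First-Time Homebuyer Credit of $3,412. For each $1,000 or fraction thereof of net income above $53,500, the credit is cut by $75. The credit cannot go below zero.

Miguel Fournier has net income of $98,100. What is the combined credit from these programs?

$7,221

Heating Assistance Credit: income exceeds $54,100 by $44,000, which is 30 full-or-partial $1,500 increments; reduction = 30 × $50 = $1,500, leaving $644.
Veteran's Credit: income exceeds $26,800 by $71,300, which is 18 full-or-partial $4,000 increments; reduction = 18 × $60 = $1,080, leaving $2,490.
Adoption Credit: $98,100 is below the $100,100 cutoff, so the full $4,050 applies.
First-Time Homebuyer Credit: income exceeds $53,500 by $44,600, which is 45 full-or-partial $1,000 increments; reduction = 45 × $75 = $3,375, leaving $37.
Total: $644 + $2,490 + $4,050 + $37 = $7,221.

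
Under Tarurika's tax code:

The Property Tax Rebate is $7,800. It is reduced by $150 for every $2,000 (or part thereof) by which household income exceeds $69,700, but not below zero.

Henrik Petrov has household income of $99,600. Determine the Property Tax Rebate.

$5,550

Property Tax Rebate: income exceeds $69,700 by $29,900, which is 15 full-or-partial $2,000 increments; reduction = 15 × $150 = $2,250, leaving $5,550.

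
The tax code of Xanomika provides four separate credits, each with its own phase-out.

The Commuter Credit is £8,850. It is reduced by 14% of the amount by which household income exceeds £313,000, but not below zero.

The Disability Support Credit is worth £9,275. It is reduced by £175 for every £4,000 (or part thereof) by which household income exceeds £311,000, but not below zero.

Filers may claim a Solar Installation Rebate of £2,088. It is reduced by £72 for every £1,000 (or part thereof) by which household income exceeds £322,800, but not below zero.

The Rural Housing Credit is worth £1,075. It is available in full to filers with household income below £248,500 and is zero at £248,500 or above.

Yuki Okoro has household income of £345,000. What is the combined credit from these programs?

£12,502

Commuter Credit: 14% of the £32,000 excess over £313,000 is £4,480; credit = £8,850 − £4,480 = £4,370.
Disability Support Credit: income exceeds £311,000 by £34,000, which is 9 full-or-partial £4,000 increments; reduction = 9 × £175 = £1,575, leaving £7,700.
Solar Installation Rebate: income exceeds £322,800 by £22,200, which is 23 full-or-partial £1,000 increments; reduction = 23 × £72 = £1,656, leaving £432.
Rural Housing Credit: £345,000 meets or exceeds the £248,500 cutoff, so the credit is £0.
Total: £4,370 + £7,700 + £432 + £0 = £12,502.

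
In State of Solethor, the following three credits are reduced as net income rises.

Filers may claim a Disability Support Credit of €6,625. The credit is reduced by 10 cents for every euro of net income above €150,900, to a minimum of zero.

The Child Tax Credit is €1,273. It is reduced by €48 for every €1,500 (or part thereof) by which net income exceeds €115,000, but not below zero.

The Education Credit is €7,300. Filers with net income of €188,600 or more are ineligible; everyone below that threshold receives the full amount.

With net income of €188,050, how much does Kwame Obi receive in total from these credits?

Disability Support Credit: 10% of the €37,150 excess over €150,900 is €3,715; credit = €6,625 − €3,715 = €2,910.
Child Tax Credit: income exceeds €115,000 by €73,050 → 49 increments × €48 = €2,352 ≥ base, so the credit is €0.
Education Credit: €188,050 is below the €188,600 cutoff, so the full €7,300 applies.
Total: €2,910 + €0 + €7,300 = €10,210.

€10,210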